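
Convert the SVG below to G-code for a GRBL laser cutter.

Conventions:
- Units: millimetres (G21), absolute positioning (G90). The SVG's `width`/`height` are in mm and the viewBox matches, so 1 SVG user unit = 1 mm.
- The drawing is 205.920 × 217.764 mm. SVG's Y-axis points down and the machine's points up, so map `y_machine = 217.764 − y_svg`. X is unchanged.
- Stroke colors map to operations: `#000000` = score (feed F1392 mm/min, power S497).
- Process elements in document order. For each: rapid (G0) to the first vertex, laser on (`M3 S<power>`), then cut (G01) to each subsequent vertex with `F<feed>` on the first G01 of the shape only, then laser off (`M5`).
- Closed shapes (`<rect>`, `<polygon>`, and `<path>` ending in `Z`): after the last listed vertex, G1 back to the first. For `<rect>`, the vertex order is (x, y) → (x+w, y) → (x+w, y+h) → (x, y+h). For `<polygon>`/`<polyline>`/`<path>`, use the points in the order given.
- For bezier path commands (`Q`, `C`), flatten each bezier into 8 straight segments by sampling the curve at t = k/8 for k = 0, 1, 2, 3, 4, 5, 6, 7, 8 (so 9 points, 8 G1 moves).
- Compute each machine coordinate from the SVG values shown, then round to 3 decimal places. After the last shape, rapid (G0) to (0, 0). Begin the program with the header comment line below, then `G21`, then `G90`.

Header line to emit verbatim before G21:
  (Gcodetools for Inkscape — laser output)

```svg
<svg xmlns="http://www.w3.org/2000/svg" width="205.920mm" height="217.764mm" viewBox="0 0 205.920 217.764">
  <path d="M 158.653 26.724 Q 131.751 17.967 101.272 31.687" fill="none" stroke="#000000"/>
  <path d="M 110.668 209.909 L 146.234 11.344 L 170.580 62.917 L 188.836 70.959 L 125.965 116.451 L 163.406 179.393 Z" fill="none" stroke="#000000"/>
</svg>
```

(Gcodetools for Inkscape — laser output)
G21
G90
G0 X158.653 Y191.040
M3 S497
G01 X151.872 Y192.878 F1392
G01 X144.978 Y194.014
G01 X137.973 Y194.447
G01 X130.857 Y194.178
G01 X123.628 Y193.206
G01 X116.288 Y191.532
G01 X108.836 Y189.156
G01 X101.272 Y186.077
M5
G0 X110.668 Y7.855
M3 S497
G01 X146.234 Y206.420 F1392
G01 X170.580 Y154.847
G01 X188.836 Y146.805
G01 X125.965 Y101.313
G01 X163.406 Y38.371
G01 X110.668 Y7.855
M5
G0 X0.000 Y0.000

Since the viewBox matches the mm dimensions, user units are millimetres directly. The only transform is the Y-flip y_m = 217.764 − y_svg.

Shape 1 is a quadratic bezier drawn with `<path>`. Its stroke #000000 means score at S497, F1392. After flipping Y the toolpath is (158.653,191.040) → (151.872,192.878) → (144.978,194.014) → (137.973,194.447) → (130.857,194.178) → (123.628,193.206) → (116.288,191.532) → (108.836,189.156) → (101.272,186.077).

Shape 2 is a closed polygon drawn with `<path>`. Its stroke #000000 means score at S497, F1392. After flipping Y the toolpath is (110.668,7.855) → (146.234,206.420) → (170.580,154.847) → (188.836,146.805) → (125.965,101.313) → (163.406,38.371) → (110.668,7.855), returning to the start.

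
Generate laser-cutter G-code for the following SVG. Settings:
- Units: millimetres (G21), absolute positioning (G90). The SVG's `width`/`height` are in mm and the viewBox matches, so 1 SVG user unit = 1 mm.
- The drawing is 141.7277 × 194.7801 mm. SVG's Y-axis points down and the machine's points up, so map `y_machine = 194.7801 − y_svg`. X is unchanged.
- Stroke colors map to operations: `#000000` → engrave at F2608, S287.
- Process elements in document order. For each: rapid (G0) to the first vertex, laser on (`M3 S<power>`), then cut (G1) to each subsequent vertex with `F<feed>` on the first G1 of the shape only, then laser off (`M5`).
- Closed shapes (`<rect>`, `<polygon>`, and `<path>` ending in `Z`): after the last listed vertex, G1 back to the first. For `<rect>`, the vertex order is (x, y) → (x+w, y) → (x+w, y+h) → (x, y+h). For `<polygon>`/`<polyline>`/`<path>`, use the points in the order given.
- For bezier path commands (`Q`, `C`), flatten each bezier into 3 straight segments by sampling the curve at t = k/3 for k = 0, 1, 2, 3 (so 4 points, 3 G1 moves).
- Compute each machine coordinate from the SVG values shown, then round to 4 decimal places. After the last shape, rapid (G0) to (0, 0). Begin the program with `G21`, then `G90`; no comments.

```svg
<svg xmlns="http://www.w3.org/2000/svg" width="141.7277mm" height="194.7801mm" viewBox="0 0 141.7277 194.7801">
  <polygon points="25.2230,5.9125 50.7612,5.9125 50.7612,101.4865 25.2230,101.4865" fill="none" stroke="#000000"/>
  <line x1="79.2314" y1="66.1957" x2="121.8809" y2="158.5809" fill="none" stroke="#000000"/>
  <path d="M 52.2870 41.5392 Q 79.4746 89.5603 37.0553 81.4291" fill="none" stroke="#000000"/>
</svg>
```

Since the viewBox matches the mm dimensions, user units are millimetres directly. The only transform is the Y-flip y_m = 194.7801 − y_svg.

Shape 1 is a rectangle drawn with `<polygon>`. Its stroke #000000 means engrave at S287, F2608. After flipping Y the toolpath is (25.2230,188.8676) → (50.7612,188.8676) → (50.7612,93.2936) → (25.2230,93.2936) → (25.2230,188.8676), returning to the start.

Shape 2 is a line segment drawn with `<line>`. Its stroke #000000 means engrave at S287, F2608. After flipping Y the toolpath is (79.2314,128.5844) → (121.8809,36.1992).

Shape 3 is a quadratic bezier drawn with `<path>`. Its stroke #000000 means engrave at S287, F2608. After flipping Y the toolpath is (52.2870,153.2409) → (62.6780,127.4660) → (57.6007,114.1693) → (37.0553,113.3510).

G21
G90
G0 X25.2230 Y188.8676
M3 S287
G1 X50.7612 Y188.8676 F2608
G1 X50.7612 Y93.2936
G1 X25.2230 Y93.2936
G1 X25.2230 Y188.8676
M5
G0 X79.2314 Y128.5844
M3 S287
G1 X121.8809 Y36.1992 F2608
M5
G0 X52.2870 Y153.2409
M3 S287
G1 X62.6780 Y127.4660 F2608
G1 X57.6007 Y114.1693
G1 X37.0553 Y113.3510
M5
G0 X0.0000 Y0.0000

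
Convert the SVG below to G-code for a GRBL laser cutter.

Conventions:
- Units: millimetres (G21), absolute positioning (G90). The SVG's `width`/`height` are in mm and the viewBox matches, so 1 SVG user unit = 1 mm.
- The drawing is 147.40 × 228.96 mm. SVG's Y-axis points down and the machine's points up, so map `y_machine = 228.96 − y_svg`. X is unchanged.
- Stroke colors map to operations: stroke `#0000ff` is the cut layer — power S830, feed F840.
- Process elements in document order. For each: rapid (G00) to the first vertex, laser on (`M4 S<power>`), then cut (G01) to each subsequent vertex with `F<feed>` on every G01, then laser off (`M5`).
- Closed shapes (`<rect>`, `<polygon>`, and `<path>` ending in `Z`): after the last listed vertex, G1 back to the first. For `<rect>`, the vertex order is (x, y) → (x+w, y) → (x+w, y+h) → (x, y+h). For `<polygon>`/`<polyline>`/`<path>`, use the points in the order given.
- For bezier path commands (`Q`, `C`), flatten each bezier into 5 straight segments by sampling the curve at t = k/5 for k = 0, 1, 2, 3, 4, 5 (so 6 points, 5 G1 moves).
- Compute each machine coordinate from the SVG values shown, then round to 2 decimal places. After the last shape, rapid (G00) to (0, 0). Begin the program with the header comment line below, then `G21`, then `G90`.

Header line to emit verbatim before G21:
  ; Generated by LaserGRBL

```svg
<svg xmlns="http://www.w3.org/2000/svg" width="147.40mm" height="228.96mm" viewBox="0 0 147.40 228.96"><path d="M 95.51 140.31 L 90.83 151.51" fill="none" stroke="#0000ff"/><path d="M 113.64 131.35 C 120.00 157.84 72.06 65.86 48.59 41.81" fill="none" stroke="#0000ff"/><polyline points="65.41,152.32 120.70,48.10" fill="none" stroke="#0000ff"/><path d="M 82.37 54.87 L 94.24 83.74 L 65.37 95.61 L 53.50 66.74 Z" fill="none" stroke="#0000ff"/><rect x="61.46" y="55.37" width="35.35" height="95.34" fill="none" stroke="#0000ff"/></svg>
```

Since the viewBox matches the mm dimensions, user units are millimetres directly. The only transform is the Y-flip y_m = 228.96 − y_svg.

Shape 1 is a line segment drawn with `<path>`. Its stroke #0000ff means cut at S830, F840. After flipping Y the toolpath is (95.51,88.65) → (90.83,77.45).

Shape 2 is a cubic bezier drawn with `<path>`. Its stroke #0000ff means cut at S830, F840. After flipping Y the toolpath is (113.64,97.61) → (111.57,94.44) → (100.25,110.76) → (83.46,137.61) → (64.98,166.06) → (48.59,187.15).

Shape 3 is a line segment drawn with `<polyline>`. Its stroke #0000ff means cut at S830, F840. After flipping Y the toolpath is (65.41,76.64) → (120.70,180.86).

Shape 4 is a regular polygon drawn with `<path>`. Its stroke #0000ff means cut at S830, F840. After flipping Y the toolpath is (82.37,174.09) → (94.24,145.22) → (65.37,133.35) → (53.50,162.22) → (82.37,174.09), returning to the start.

Shape 5 is a rectangle drawn with `<rect>`. Its stroke #0000ff means cut at S830, F840. After flipping Y the toolpath is (61.46,173.59) → (96.81,173.59) → (96.81,78.25) → (61.46,78.25) → (61.46,173.59), returning to the start.

; Generated by LaserGRBL
G21
G90
G00 X95.51 Y88.65
M4 S830
G01 X90.83 Y77.45 F840
M5
G00 X113.64 Y97.61
M4 S830
G01 X111.57 Y94.44 F840
G01 X100.25 Y110.76 F840
G01 X83.46 Y137.61 F840
G01 X64.98 Y166.06 F840
G01 X48.59 Y187.15 F840
M5
G00 X65.41 Y76.64
M4 S830
G01 X120.70 Y180.86 F840
M5
G00 X82.37 Y174.09
M4 S830
G01 X94.24 Y145.22 F840
G01 X65.37 Y133.35 F840
G01 X53.50 Y162.22 F840
G01 X82.37 Y174.09 F840
M5
G00 X61.46 Y173.59
M4 S830
G01 X96.81 Y173.59 F840
G01 X96.81 Y78.25 F840
G01 X61.46 Y78.25 F840
G01 X61.46 Y173.59 F840
M5
G00 X0.00 Y0.00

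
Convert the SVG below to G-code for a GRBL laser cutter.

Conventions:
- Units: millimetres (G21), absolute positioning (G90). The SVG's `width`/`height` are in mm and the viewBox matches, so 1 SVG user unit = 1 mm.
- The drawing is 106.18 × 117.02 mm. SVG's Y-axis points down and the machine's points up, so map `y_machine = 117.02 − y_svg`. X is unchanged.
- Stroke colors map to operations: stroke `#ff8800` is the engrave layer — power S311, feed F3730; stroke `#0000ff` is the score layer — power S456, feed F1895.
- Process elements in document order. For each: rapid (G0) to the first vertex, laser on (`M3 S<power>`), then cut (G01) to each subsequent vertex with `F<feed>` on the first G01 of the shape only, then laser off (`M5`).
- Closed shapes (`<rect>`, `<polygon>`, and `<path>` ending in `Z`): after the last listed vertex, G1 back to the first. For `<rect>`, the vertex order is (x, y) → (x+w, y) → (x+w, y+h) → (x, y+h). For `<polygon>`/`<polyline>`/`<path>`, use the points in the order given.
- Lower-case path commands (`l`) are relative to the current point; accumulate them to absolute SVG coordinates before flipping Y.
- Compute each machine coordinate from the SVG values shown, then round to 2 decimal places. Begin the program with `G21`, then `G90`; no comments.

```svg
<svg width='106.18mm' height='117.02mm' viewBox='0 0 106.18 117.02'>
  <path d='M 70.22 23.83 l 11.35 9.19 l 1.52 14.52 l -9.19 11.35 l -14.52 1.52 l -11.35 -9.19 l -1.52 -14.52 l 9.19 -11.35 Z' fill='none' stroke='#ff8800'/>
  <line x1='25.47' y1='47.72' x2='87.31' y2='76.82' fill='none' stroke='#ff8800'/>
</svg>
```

G21
G90
G0 X70.22 Y93.19
M3 S311
G01 X81.57 Y84.00 F3730
G01 X83.09 Y69.48
G01 X73.90 Y58.13
G01 X59.38 Y56.61
G01 X48.03 Y65.80
G01 X46.51 Y80.32
G01 X55.70 Y91.67
G01 X70.22 Y93.19
M5
G0 X25.47 Y69.30
M3 S311
G01 X87.31 Y40.20 F3730
M5

viewBox `0 0 106.18 117.02` with mm width/height → 1 unit = 1 mm. Flip: y_m = 117.02 − y_svg.

**Shape 1** — `<path>` regular polygon, stroke `#ff8800` → engrave (S311, F3730). Machine vertices: (70.22,93.19) → (81.57,84.00) → (83.09,69.48) → (73.90,58.13) → (59.38,56.61) → (48.03,65.80) → (46.51,80.32) → (55.70,91.67) → (70.22,93.19). Closed: final G1 returns to the first vertex.

**Shape 2** — `<line>` line segment, stroke `#ff8800` → engrave (S311, F3730). Machine vertices: (25.47,69.30) → (87.31,40.20). Open path.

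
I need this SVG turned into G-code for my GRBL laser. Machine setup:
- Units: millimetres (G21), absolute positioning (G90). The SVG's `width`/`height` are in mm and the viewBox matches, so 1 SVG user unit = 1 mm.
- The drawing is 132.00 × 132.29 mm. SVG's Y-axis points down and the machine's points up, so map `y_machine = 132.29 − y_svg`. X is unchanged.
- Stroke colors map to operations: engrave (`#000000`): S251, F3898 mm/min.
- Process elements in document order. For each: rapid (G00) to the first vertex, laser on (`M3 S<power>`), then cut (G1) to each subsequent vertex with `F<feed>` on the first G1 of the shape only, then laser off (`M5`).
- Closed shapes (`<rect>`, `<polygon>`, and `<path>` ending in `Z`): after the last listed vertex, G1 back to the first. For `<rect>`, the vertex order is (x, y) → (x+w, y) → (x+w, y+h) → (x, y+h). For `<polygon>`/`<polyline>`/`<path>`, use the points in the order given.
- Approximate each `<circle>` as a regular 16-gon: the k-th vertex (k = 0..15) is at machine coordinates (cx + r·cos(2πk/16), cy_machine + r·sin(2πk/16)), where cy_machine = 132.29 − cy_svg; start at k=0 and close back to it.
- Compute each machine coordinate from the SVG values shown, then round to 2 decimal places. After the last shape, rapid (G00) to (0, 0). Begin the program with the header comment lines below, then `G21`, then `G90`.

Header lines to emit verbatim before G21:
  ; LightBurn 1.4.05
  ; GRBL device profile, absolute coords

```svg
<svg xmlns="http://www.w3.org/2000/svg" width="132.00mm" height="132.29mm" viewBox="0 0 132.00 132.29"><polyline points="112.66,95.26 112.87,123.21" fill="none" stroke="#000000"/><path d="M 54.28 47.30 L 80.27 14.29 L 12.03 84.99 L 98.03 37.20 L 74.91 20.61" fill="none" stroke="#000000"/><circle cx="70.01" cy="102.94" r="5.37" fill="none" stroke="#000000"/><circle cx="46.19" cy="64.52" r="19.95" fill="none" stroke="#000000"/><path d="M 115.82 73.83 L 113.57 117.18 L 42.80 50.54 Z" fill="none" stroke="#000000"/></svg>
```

Since the viewBox matches the mm dimensions, user units are millimetres directly. The only transform is the Y-flip y_m = 132.29 − y_svg.

Shape 1 is a line segment drawn with `<polyline>`. Its stroke #000000 means engrave at S251, F3898. After flipping Y the toolpath is (112.66,37.03) → (112.87,9.08).

Shape 2 is a open polyline drawn with `<path>`. Its stroke #000000 means engrave at S251, F3898. After flipping Y the toolpath is (54.28,84.99) → (80.27,118.00) → (12.03,47.30) → (98.03,95.09) → (74.91,111.68).

Shape 3 is a circle drawn with `<circle>`. Its stroke #000000 means engrave at S251, F3898. After flipping Y the toolpath is (75.38,29.35) → (74.97,31.41) → (73.81,33.15) → (72.07,34.31) → (70.01,34.72) → (67.95,34.31) → (66.21,33.15) → (65.05,31.41) → (64.64,29.35) → (65.05,27.29) → (66.21,25.55) → (67.95,24.39) → (70.01,23.98) → (72.07,24.39) → (73.81,25.55) → (74.97,27.29) → (75.38,29.35), returning to the start.

Shape 4 is a circle drawn with `<circle>`. Its stroke #000000 means engrave at S251, F3898. After flipping Y the toolpath is (66.14,67.77) → (64.62,75.40) → (60.30,81.88) → (53.82,86.20) → (46.19,87.72) → (38.56,86.20) → (32.08,81.88) → (27.76,75.40) → (26.24,67.77) → (27.76,60.14) → (32.08,53.66) → (38.56,49.34) → (46.19,47.82) → (53.82,49.34) → (60.30,53.66) → (64.62,60.14) → (66.14,67.77), returning to the start.

Shape 5 is a closed polygon drawn with `<path>`. Its stroke #000000 means engrave at S251, F3898. After flipping Y the toolpath is (115.82,58.46) → (113.57,15.11) → (42.80,81.75) → (115.82,58.46), returning to the start.

; LightBurn 1.4.05
; GRBL device profile, absolute coords
G21
G90
G00 X112.66 Y37.03
M3 S251
G1 X112.87 Y9.08 F3898
M5
G00 X54.28 Y84.99
M3 S251
G1 X80.27 Y118.00 F3898
G1 X12.03 Y47.30
G1 X98.03 Y95.09
G1 X74.91 Y111.68
M5
G00 X75.38 Y29.35
M3 S251
G1 X74.97 Y31.41 F3898
G1 X73.81 Y33.15
G1 X72.07 Y34.31
G1 X70.01 Y34.72
G1 X67.95 Y34.31
G1 X66.21 Y33.15
G1 X65.05 Y31.41
G1 X64.64 Y29.35
G1 X65.05 Y27.29
G1 X66.21 Y25.55
G1 X67.95 Y24.39
G1 X70.01 Y23.98
G1 X72.07 Y24.39
G1 X73.81 Y25.55
G1 X74.97 Y27.29
G1 X75.38 Y29.35
M5
G00 X66.14 Y67.77
M3 S251
G1 X64.62 Y75.40 F3898
G1 X60.30 Y81.88
G1 X53.82 Y86.20
G1 X46.19 Y87.72
G1 X38.56 Y86.20
G1 X32.08 Y81.88
G1 X27.76 Y75.40
G1 X26.24 Y67.77
G1 X27.76 Y60.14
G1 X32.08 Y53.66
G1 X38.56 Y49.34
G1 X46.19 Y47.82
G1 X53.82 Y49.34
G1 X60.30 Y53.66
G1 X64.62 Y60.14
G1 X66.14 Y67.77
M5
G00 X115.82 Y58.46
M3 S251
G1 X113.57 Y15.11 F3898
G1 X42.80 Y81.75
G1 X115.82 Y58.46
M5
G00 X0.00 Y0.00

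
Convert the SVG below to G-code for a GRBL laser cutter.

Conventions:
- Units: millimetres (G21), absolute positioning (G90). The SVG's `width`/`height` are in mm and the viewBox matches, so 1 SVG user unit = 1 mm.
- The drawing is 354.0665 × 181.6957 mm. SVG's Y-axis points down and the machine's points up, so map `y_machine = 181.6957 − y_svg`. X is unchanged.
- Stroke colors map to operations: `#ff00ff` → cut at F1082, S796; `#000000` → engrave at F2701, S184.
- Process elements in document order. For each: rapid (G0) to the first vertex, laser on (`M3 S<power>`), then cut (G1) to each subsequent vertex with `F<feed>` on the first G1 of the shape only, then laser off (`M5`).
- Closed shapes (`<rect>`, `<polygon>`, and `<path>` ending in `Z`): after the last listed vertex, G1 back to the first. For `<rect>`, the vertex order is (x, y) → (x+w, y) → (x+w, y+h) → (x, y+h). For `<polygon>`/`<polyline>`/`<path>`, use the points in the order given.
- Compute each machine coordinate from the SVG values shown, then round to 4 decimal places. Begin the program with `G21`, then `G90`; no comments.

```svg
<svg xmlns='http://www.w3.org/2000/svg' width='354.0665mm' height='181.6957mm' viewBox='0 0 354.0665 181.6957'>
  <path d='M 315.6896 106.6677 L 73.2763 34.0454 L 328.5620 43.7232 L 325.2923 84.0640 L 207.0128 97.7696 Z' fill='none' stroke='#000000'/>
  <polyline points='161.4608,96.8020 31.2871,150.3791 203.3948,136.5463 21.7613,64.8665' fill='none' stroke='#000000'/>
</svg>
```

G21
G90
G0 X315.6896 Y75.0280
M3 S184
G1 X73.2763 Y147.6503 F2701
G1 X328.5620 Y137.9725
G1 X325.2923 Y97.6317
G1 X207.0128 Y83.9261
G1 X315.6896 Y75.0280
M5
G0 X161.4608 Y84.8937
M3 S184
G1 X31.2871 Y31.3166 F2701
G1 X203.3948 Y45.1494
G1 X21.7613 Y116.8292
M5

Since the viewBox matches the mm dimensions, user units are millimetres directly. The only transform is the Y-flip y_m = 181.6957 − y_svg.

Shape 1 is a closed polygon drawn with `<path>`. Its stroke #000000 means engrave at S184, F2701. After flipping Y the toolpath is (315.6896,75.0280) → (73.2763,147.6503) → (328.5620,137.9725) → (325.2923,97.6317) → (207.0128,83.9261) → (315.6896,75.0280), returning to the start.

Shape 2 is a open polyline drawn with `<polyline>`. Its stroke #000000 means engrave at S184, F2701. After flipping Y the toolpath is (161.4608,84.8937) → (31.2871,31.3166) → (203.3948,45.1494) → (21.7613,116.8292).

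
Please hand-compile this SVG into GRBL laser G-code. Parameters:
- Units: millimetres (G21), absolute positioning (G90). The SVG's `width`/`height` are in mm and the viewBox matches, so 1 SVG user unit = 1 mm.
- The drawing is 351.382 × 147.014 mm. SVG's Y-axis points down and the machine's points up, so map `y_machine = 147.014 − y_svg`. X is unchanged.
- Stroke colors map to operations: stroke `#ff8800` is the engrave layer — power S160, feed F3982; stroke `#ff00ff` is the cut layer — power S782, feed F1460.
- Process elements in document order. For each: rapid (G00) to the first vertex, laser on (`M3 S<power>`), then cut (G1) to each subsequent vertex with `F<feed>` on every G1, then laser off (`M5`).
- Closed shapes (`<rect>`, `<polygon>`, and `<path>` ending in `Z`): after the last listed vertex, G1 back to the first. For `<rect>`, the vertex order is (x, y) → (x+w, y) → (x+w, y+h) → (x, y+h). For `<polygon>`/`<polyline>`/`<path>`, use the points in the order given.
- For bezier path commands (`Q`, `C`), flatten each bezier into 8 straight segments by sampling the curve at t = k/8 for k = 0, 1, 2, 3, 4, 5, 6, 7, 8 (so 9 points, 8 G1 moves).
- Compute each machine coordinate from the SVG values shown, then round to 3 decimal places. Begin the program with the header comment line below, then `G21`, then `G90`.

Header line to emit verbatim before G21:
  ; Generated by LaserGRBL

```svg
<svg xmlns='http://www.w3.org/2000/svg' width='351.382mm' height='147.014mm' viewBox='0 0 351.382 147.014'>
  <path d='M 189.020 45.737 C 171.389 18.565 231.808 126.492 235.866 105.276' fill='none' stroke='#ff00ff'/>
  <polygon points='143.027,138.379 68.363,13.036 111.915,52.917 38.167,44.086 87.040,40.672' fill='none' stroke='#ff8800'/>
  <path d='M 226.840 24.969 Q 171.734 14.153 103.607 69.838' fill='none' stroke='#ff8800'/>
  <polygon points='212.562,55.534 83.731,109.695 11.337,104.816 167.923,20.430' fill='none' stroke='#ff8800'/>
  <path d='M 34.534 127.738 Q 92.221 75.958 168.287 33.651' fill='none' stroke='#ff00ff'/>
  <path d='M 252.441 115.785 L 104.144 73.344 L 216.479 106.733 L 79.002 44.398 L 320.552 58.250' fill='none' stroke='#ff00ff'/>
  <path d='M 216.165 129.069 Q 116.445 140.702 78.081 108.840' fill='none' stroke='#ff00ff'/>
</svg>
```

; Generated by LaserGRBL
G21
G90
G00 X189.020 Y101.277
M3 S782
G1 X185.804 Y105.650 F1460
G1 X188.331 Y100.454 F1460
G1 X195.024 Y88.785 F1460
G1 X204.310 Y73.741 F1460
G1 X214.612 Y58.418 F1460
G1 X224.355 Y45.912 F1460
G1 X231.965 Y39.319 F1460
G1 X235.866 Y41.738 F1460
M5
G00 X143.027 Y8.635
M3 S160
G1 X68.363 Y133.978 F3982
G1 X111.915 Y94.097 F3982
G1 X38.167 Y102.928 F3982
G1 X87.040 Y106.342 F3982
G1 X143.027 Y8.635 F3982
M5
G00 X226.840 Y122.045
M3 S160
G1 X212.860 Y123.710 F3982
G1 X198.473 Y123.297 F3982
G1 X183.679 Y120.805 F3982
G1 X168.479 Y116.236 F3982
G1 X152.871 Y109.588 F3982
G1 X136.857 Y100.862 F3982
G1 X120.435 Y90.058 F3982
G1 X103.607 Y77.176 F3982
M5
G00 X212.562 Y91.480
M3 S160
G1 X83.731 Y37.319 F3982
G1 X11.337 Y42.198 F3982
G1 X167.923 Y126.584 F3982
G1 X212.562 Y91.480 F3982
M5
G00 X34.534 Y19.276
M3 S782
G1 X49.243 Y32.073 F1460
G1 X64.526 Y44.574 F1460
G1 X80.384 Y56.779 F1460
G1 X96.816 Y68.688 F1460
G1 X113.822 Y80.301 F1460
G1 X131.403 Y91.617 F1460
G1 X149.558 Y102.638 F1460
G1 X168.287 Y113.363 F1460
M5
G00 X252.441 Y31.229
M3 S782
G1 X104.144 Y73.670 F1460
G1 X216.479 Y40.281 F1460
G1 X79.002 Y102.616 F1460
G1 X320.552 Y88.764 F1460
M5
G00 X216.165 Y17.945
M3 S782
G1 X192.194 Y15.716 F1460
G1 X170.140 Y14.847 F1460
G1 X150.003 Y15.337 F1460
G1 X131.784 Y17.186 F1460
G1 X115.482 Y20.394 F1460
G1 X101.098 Y24.961 F1460
G1 X88.631 Y30.888 F1460
G1 X78.081 Y38.174 F1460
M5

viewBox `0 0 351.382 147.014` with mm width/height → 1 unit = 1 mm. Flip: y_m = 147.014 − y_svg.

**Shape 1** — `<path>` cubic bezier, stroke `#ff00ff` → cut (S782, F1460). Control points (SVG): P0=(189.020,45.737), P1=(171.389,18.565), P2=(231.808,126.492), P3=(235.866,105.276); sampled at t=k/8. Machine vertices: (189.020,101.277) → (185.804,105.650) → (188.331,100.454) → (195.024,88.785) → (204.310,73.741) → (214.612,58.418) → (224.355,45.912) → (231.965,39.319) → (235.866,41.738). Open path.

**Shape 2** — `<polygon>` closed polygon, stroke `#ff8800` → engrave (S160, F3982). Machine vertices: (143.027,8.635) → (68.363,133.978) → (111.915,94.097) → (38.167,102.928) → (87.040,106.342) → (143.027,8.635). Closed: final G1 returns to the first vertex.

**Shape 3** — `<path>` quadratic bezier, stroke `#ff8800` → engrave (S160, F3982). Control points (SVG): P0=(226.840,24.969), P1=(171.734,14.153), P2=(103.607,69.838); sampled at t=k/8. Machine vertices: (226.840,122.045) → (212.860,123.710) → (198.473,123.297) → (183.679,120.805) → (168.479,116.236) → (152.871,109.588) → (136.857,100.862) → (120.435,90.058) → (103.607,77.176). Open path.

**Shape 4** — `<polygon>` closed polygon, stroke `#ff8800` → engrave (S160, F3982). Machine vertices: (212.562,91.480) → (83.731,37.319) → (11.337,42.198) → (167.923,126.584) → (212.562,91.480). Closed: final G1 returns to the first vertex.

**Shape 5** — `<path>` quadratic bezier, stroke `#ff00ff` → cut (S782, F1460). Control points (SVG): P0=(34.534,127.738), P1=(92.221,75.958), P2=(168.287,33.651); sampled at t=k/8. Machine vertices: (34.534,19.276) → (49.243,32.073) → (64.526,44.574) → (80.384,56.779) → (96.816,68.688) → (113.822,80.301) → (131.403,91.617) → (149.558,102.638) → (168.287,113.363). Open path.

**Shape 6** — `<path>` open polyline, stroke `#ff00ff` → cut (S782, F1460). Machine vertices: (252.441,31.229) → (104.144,73.670) → (216.479,40.281) → (79.002,102.616) → (320.552,88.764). Open path.

**Shape 7** — `<path>` quadratic bezier, stroke `#ff00ff` → cut (S782, F1460). Control points (SVG): P0=(216.165,129.069), P1=(116.445,140.702), P2=(78.081,108.840); sampled at t=k/8. Machine vertices: (216.165,17.945) → (192.194,15.716) → (170.140,14.847) → (150.003,15.337) → (131.784,17.186) → (115.482,20.394) → (101.098,24.961) → (88.631,30.888) → (78.081,38.174). Open path.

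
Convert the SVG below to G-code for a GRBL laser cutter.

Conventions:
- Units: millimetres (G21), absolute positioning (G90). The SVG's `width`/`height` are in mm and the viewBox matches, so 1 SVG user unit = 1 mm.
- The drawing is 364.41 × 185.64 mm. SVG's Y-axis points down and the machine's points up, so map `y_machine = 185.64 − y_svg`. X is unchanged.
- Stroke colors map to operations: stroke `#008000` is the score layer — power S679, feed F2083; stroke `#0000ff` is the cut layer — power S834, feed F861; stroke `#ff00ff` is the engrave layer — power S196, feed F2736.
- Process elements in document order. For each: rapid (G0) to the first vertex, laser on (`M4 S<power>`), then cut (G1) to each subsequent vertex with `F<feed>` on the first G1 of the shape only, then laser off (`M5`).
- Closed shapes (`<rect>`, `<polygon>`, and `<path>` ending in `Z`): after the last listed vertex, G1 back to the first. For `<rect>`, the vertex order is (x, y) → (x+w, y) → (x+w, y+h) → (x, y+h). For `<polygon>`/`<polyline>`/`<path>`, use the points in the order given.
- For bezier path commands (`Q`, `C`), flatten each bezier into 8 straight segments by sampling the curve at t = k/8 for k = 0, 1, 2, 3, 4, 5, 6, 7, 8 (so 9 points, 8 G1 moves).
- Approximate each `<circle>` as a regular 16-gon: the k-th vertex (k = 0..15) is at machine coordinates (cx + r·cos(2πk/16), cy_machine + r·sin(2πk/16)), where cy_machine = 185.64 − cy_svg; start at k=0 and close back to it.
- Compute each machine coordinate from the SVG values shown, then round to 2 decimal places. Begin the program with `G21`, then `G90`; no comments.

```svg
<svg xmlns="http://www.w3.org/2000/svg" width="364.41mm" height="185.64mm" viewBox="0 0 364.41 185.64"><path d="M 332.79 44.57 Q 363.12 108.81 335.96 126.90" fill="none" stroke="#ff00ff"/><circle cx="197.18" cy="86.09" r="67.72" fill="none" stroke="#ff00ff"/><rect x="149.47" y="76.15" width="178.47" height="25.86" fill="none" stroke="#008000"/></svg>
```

1 u = 1 mm; y_m = 185.64 − y.

[1] `<path>` quadratic bezier, #ff00ff→engrave S196 F2736: (332.79,141.07) → (339.47,125.73) → (344.36,111.83) → (347.45,99.38) → (348.75,88.37) → (348.25,78.80) → (345.95,70.67) → (341.85,63.98) → (335.96,58.74)

[2] `<circle>` circle, #ff00ff→engrave S196 F2736: (264.90,99.55) → (259.75,125.47) → (245.07,147.44) → (223.10,162.12) → (197.18,167.27) → (171.26,162.12) → (149.29,147.44) → (134.61,125.47) → (129.46,99.55) → (134.61,73.63) → (149.29,51.66) → (171.26,36.98) → (197.18,31.83) → (223.10,36.98) → (245.07,51.66) → (259.75,73.63) → (264.90,99.55) (closed)

[3] `<rect>` rectangle, #008000→score S679 F2083: (149.47,109.49) → (327.94,109.49) → (327.94,83.63) → (149.47,83.63) → (149.47,109.49) (closed)

G21
G90
G0 X332.79 Y141.07
M4 S196
G1 X339.47 Y125.73 F2736
G1 X344.36 Y111.83
G1 X347.45 Y99.38
G1 X348.75 Y88.37
G1 X348.25 Y78.80
G1 X345.95 Y70.67
G1 X341.85 Y63.98
G1 X335.96 Y58.74
M5
G0 X264.90 Y99.55
M4 S196
G1 X259.75 Y125.47 F2736
G1 X245.07 Y147.44
G1 X223.10 Y162.12
G1 X197.18 Y167.27
G1 X171.26 Y162.12
G1 X149.29 Y147.44
G1 X134.61 Y125.47
G1 X129.46 Y99.55
G1 X134.61 Y73.63
G1 X149.29 Y51.66
G1 X171.26 Y36.98
G1 X197.18 Y31.83
G1 X223.10 Y36.98
G1 X245.07 Y51.66
G1 X259.75 Y73.63
G1 X264.90 Y99.55
M5
G0 X149.47 Y109.49
M4 S679
G1 X327.94 Y109.49 F2083
G1 X327.94 Y83.63
G1 X149.47 Y83.63
G1 X149.47 Y109.49
M5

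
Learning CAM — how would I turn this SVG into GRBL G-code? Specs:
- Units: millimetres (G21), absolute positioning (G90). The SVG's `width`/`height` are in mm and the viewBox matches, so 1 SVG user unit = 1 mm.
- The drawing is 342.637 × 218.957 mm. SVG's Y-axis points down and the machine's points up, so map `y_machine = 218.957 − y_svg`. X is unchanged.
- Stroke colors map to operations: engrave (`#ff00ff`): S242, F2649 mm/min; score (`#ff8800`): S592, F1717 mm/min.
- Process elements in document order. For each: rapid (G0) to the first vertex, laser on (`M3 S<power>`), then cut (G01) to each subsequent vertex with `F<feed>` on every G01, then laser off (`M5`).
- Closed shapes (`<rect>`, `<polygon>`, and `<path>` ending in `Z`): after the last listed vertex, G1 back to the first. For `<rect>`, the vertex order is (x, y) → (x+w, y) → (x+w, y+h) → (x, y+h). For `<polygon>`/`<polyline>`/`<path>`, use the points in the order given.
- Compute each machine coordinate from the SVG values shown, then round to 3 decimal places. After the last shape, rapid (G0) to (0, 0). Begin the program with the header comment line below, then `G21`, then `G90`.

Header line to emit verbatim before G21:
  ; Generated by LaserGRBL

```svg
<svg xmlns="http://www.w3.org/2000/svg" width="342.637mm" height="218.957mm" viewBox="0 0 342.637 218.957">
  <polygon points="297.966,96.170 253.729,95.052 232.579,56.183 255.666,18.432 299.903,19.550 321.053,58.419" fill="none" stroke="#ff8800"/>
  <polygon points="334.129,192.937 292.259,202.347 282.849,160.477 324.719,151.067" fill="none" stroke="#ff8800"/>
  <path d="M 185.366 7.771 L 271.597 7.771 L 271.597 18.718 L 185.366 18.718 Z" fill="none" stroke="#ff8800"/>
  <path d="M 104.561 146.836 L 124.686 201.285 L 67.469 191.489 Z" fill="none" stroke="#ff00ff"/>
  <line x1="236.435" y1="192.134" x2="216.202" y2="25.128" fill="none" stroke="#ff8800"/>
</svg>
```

Since the viewBox matches the mm dimensions, user units are millimetres directly. The only transform is the Y-flip y_m = 218.957 − y_svg.

Shape 1 is a regular polygon drawn with `<polygon>`. Its stroke #ff8800 means score at S592, F1717. After flipping Y the toolpath is (297.966,122.787) → (253.729,123.905) → (232.579,162.774) → (255.666,200.525) → (299.903,199.407) → (321.053,160.538) → (297.966,122.787), returning to the start.

Shape 2 is a regular polygon drawn with `<polygon>`. Its stroke #ff8800 means score at S592, F1717. After flipping Y the toolpath is (334.129,26.020) → (292.259,16.610) → (282.849,58.480) → (324.719,67.890) → (334.129,26.020), returning to the start.

Shape 3 is a rectangle drawn with `<path>`. Its stroke #ff8800 means score at S592, F1717. After flipping Y the toolpath is (185.366,211.186) → (271.597,211.186) → (271.597,200.239) → (185.366,200.239) → (185.366,211.186), returning to the start.

Shape 4 is a regular polygon drawn with `<path>`. Its stroke #ff00ff means engrave at S242, F2649. After flipping Y the toolpath is (104.561,72.121) → (124.686,17.672) → (67.469,27.468) → (104.561,72.121), returning to the start.

Shape 5 is a line segment drawn with `<line>`. Its stroke #ff8800 means score at S592, F1717. After flipping Y the toolpath is (236.435,26.823) → (216.202,193.829).

; Generated by LaserGRBL
G21
G90
G0 X297.966 Y122.787
M3 S592
G01 X253.729 Y123.905 F1717
G01 X232.579 Y162.774 F1717
G01 X255.666 Y200.525 F1717
G01 X299.903 Y199.407 F1717
G01 X321.053 Y160.538 F1717
G01 X297.966 Y122.787 F1717
M5
G0 X334.129 Y26.020
M3 S592
G01 X292.259 Y16.610 F1717
G01 X282.849 Y58.480 F1717
G01 X324.719 Y67.890 F1717
G01 X334.129 Y26.020 F1717
M5
G0 X185.366 Y211.186
M3 S592
G01 X271.597 Y211.186 F1717
G01 X271.597 Y200.239 F1717
G01 X185.366 Y200.239 F1717
G01 X185.366 Y211.186 F1717
M5
G0 X104.561 Y72.121
M3 S242
G01 X124.686 Y17.672 F2649
G01 X67.469 Y27.468 F2649
G01 X104.561 Y72.121 F2649
M5
G0 X236.435 Y26.823
M3 S592
G01 X216.202 Y193.829 F1717
M5
G0 X0.000 Y0.000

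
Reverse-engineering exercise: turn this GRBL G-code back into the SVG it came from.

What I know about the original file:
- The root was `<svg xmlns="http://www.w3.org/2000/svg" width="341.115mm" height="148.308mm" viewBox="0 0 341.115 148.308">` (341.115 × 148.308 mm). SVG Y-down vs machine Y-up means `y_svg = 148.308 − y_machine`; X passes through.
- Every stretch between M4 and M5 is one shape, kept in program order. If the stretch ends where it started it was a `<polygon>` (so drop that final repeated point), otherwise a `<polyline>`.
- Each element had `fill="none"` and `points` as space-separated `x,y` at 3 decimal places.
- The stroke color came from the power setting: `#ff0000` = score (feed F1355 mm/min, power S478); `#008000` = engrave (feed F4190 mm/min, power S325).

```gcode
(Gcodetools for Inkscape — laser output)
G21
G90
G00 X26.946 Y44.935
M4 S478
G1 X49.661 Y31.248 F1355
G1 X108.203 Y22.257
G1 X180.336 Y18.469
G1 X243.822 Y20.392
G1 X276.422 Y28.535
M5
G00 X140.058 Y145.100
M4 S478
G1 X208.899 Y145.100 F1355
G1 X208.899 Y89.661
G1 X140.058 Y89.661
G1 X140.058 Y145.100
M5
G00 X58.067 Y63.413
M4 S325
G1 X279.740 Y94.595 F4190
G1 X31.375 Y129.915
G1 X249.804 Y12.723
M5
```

Machine Y-up, SVG Y-down with viewBox height 148.308, so y_svg = 148.308 − y_machine; X carries over.

Run 1: power S478 maps to stroke `#ff0000` (score). The run is open, so emit a `<polyline>` with points (Y-flipped): 26.946,103.373 49.661,117.060 108.203,126.051 180.336,129.839 243.822,127.916 276.422,119.773.

Run 2: the run's S478 means `#ff0000` (score). The run returns to its start, so emit a `<polygon>` with points (Y-flipped): 140.058,3.208 208.899,3.208 208.899,58.647 140.058,58.647.

Run 3: power S325 maps to stroke `#008000` (engrave). The run is open, so emit a `<polyline>` with points (Y-flipped): 58.067,84.895 279.740,53.713 31.375,18.393 249.804,135.585.

<svg xmlns="http://www.w3.org/2000/svg" width="341.115mm" height="148.308mm" viewBox="0 0 341.115 148.308">
  <polyline points="26.946,103.373 49.661,117.060 108.203,126.051 180.336,129.839 243.822,127.916 276.422,119.773" fill="none" stroke="#ff0000"/>
  <polygon points="140.058,3.208 208.899,3.208 208.899,58.647 140.058,58.647" fill="none" stroke="#ff0000"/>
  <polyline points="58.067,84.895 279.740,53.713 31.375,18.393 249.804,135.585" fill="none" stroke="#008000"/>
</svg>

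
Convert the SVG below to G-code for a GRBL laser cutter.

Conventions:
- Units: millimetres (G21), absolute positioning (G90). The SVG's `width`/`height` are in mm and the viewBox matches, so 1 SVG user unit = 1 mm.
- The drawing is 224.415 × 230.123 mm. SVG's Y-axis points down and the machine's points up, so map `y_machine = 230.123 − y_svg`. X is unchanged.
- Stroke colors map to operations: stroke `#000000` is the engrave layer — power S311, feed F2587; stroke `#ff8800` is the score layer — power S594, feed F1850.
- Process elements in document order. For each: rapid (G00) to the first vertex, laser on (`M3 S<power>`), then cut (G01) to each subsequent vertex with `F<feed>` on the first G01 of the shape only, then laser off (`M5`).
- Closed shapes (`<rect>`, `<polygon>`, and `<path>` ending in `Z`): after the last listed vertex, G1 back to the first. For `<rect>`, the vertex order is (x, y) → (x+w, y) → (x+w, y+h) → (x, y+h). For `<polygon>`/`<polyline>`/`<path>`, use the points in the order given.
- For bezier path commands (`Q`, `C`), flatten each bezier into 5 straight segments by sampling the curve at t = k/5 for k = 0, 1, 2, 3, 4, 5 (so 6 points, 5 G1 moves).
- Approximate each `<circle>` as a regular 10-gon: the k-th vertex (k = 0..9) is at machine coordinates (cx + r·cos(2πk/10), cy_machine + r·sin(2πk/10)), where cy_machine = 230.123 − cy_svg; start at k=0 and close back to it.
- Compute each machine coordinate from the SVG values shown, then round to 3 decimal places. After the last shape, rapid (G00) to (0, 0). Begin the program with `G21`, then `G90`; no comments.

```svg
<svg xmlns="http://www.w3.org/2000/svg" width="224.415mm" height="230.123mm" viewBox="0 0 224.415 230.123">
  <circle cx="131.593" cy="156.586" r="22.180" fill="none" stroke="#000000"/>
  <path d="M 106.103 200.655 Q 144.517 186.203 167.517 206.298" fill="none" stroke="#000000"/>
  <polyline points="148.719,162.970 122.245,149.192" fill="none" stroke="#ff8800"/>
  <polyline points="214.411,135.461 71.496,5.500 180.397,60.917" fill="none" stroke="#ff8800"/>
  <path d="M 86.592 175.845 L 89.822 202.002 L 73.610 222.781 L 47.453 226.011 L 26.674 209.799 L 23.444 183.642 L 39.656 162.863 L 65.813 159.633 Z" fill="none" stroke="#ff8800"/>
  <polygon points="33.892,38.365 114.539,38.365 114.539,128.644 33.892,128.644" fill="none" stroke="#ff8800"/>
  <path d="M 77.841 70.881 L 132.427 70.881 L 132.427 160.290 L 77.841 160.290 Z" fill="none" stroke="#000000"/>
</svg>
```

G21
G90
G00 X153.773 Y73.537
M3 S311
G01 X149.537 Y86.574 F2587
G01 X138.447 Y94.631
G01 X124.739 Y94.631
G01 X113.649 Y86.574
G01 X109.413 Y73.537
G01 X113.649 Y60.500
G01 X124.739 Y52.443
G01 X138.447 Y52.443
G01 X149.537 Y60.500
G01 X153.773 Y73.537
M5
G00 X106.103 Y29.468
M3 S311
G01 X120.852 Y33.867 F2587
G01 X134.368 Y35.502
G01 X146.651 Y34.373
G01 X157.700 Y30.481
G01 X167.517 Y23.825
M5
G00 X148.719 Y67.153
M3 S594
G01 X122.245 Y80.931 F1850
M5
G00 X214.411 Y94.662
M3 S594
G01 X71.496 Y224.623 F1850
G01 X180.397 Y169.206
M5
G00 X86.592 Y54.278
M3 S594
G01 X89.822 Y28.121 F1850
G01 X73.610 Y7.342
G01 X47.453 Y4.112
G01 X26.674 Y20.324
G01 X23.444 Y46.481
G01 X39.656 Y67.260
G01 X65.813 Y70.490
G01 X86.592 Y54.278
M5
G00 X33.892 Y191.758
M3 S594
G01 X114.539 Y191.758 F1850
G01 X114.539 Y101.479
G01 X33.892 Y101.479
G01 X33.892 Y191.758
M5
G00 X77.841 Y159.242
M3 S311
G01 X132.427 Y159.242 F2587
G01 X132.427 Y69.833
G01 X77.841 Y69.833
G01 X77.841 Y159.242
M5
G00 X0.000 Y0.000

1 u = 1 mm; y_m = 230.123 − y.

[1] `<circle>` circle, #000000→engrave S311 F2587: (153.773,73.537) → (149.537,86.574) → (138.447,94.631) → (124.739,94.631) → (113.649,86.574) → (109.413,73.537) → (113.649,60.500) → (124.739,52.443) → (138.447,52.443) → (149.537,60.500) → (153.773,73.537) (closed)

[2] `<path>` quadratic bezier, #000000→engrave S311 F2587: (106.103,29.468) → (120.852,33.867) → (134.368,35.502) → (146.651,34.373) → (157.700,30.481) → (167.517,23.825)

[3] `<polyline>` line segment, #ff8800→score S594 F1850: (148.719,67.153) → (122.245,80.931)

[4] `<polyline>` open polyline, #ff8800→score S594 F1850: (214.411,94.662) → (71.496,224.623) → (180.397,169.206)

[5] `<path>` regular polygon, #ff8800→score S594 F1850: (86.592,54.278) → (89.822,28.121) → (73.610,7.342) → (47.453,4.112) → (26.674,20.324) → (23.444,46.481) → (39.656,67.260) → (65.813,70.490) → (86.592,54.278) (closed)

[6] `<polygon>` rectangle, #ff8800→score S594 F1850: (33.892,191.758) → (114.539,191.758) → (114.539,101.479) → (33.892,101.479) → (33.892,191.758) (closed)

[7] `<path>` rectangle, #000000→engrave S311 F2587: (77.841,159.242) → (132.427,159.242) → (132.427,69.833) → (77.841,69.833) → (77.841,159.242) (closed)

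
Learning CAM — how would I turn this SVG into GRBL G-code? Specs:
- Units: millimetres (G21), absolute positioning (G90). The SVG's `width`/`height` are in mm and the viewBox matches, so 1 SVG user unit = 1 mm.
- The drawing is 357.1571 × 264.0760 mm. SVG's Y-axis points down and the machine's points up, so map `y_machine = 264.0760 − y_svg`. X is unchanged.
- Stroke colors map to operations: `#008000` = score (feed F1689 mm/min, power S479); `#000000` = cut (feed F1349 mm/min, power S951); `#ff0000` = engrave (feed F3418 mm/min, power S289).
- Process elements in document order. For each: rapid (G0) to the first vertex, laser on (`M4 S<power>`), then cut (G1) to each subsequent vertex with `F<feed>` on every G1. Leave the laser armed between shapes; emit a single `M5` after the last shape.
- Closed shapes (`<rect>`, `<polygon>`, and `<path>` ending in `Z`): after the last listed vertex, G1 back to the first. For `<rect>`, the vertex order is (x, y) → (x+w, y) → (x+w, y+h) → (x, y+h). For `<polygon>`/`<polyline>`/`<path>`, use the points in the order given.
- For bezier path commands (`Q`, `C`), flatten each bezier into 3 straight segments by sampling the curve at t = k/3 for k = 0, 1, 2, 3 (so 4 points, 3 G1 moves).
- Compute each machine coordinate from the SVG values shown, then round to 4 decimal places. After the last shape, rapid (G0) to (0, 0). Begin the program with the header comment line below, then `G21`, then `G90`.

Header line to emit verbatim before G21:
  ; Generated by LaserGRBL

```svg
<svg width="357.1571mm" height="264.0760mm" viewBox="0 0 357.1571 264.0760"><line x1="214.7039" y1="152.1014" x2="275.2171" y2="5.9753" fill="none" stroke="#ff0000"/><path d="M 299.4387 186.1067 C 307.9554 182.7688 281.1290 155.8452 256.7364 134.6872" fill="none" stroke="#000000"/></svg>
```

; Generated by LaserGRBL
G21
G90
G0 X214.7039 Y111.9746
M4 S289
G1 X275.2171 Y258.1007 F3418
G0 X299.4387 Y77.9693
M4 S951
G1 X297.5735 Y88.0820 F1349
G1 X280.5411 Y107.3960 F1349
G1 X256.7364 Y129.3888 F1349
M5
G0 X0.0000 Y0.0000

Since the viewBox matches the mm dimensions, user units are millimetres directly. The only transform is the Y-flip y_m = 264.0760 − y_svg.

Shape 1 is a line segment drawn with `<line>`. Its stroke #ff0000 means engrave at S289, F3418. After flipping Y the toolpath is (214.7039,111.9746) → (275.2171,258.1007).

Shape 2 is a cubic bezier drawn with `<path>`. Its stroke #000000 means cut at S951, F1349. After flipping Y the toolpath is (299.4387,77.9693) → (297.5735,88.0820) → (280.5411,107.3960) → (256.7364,129.3888).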